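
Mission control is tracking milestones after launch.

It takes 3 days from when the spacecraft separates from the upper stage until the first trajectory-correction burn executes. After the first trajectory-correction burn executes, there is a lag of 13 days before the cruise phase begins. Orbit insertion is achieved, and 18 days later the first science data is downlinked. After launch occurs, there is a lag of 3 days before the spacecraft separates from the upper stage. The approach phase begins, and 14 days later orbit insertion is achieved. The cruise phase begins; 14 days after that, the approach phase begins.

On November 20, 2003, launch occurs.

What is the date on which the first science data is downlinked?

Launch occurs: Nov 20, 2003.
The spacecraft separates from the upper stage: Nov 20, 2003 + 3 days = Nov 23, 2003.
The first trajectory-correction burn executes: Nov 23, 2003 + 3 days = Nov 26, 2003.
The cruise phase begins: Nov 26, 2003 + 13 days = Dec 9, 2003.
The approach phase begins: Dec 9, 2003 + 14 days = Dec 23, 2003.
Orbit insertion is achieved: Dec 23, 2003 + 14 days = Jan 6, 2004.
The first science data is downlinked: Jan 6, 2004 + 18 days = Jan 24, 2004.

January 24, 2004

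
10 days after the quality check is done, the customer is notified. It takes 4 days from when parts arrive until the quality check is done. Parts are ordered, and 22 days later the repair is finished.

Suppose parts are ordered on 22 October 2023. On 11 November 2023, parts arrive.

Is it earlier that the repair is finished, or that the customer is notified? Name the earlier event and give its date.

Parts are ordered: Oct 22, 2023.
The repair is finished: Oct 22, 2023 + 22 days = Nov 13, 2023.
Parts arrive: Nov 11, 2023.
The quality check is done: Nov 11, 2023 + 4 days = Nov 15, 2023.
The customer is notified: Nov 15, 2023 + 10 days = Nov 25, 2023.
Comparing: the repair is finished on Nov 13, 2023 vs the customer is notified on Nov 25, 2023. Earlier: the repair is finished.

The repair is finished — 13 November 2023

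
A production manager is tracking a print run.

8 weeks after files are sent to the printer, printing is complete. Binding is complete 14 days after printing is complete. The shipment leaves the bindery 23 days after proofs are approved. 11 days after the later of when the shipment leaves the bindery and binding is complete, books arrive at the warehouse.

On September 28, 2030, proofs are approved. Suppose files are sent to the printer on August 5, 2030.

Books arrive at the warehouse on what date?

Proofs are approved: Sep 28, 2030.
The shipment leaves the bindery: Sep 28, 2030 + 23 days = Oct 21, 2030.
Files are sent to the printer: Aug 5, 2030.
Printing is complete: Aug 5, 2030 + 8 weeks = Sep 30, 2030.
Binding is complete: Sep 30, 2030 + 14 days = Oct 14, 2030.
Both prerequisites met — the shipment leaves the bindery (Oct 21, 2030), binding is complete (Oct 14, 2030); the later is Oct 21, 2030.
Books arrive at the warehouse: Oct 21, 2030 + 11 days = Nov 1, 2030.

November 1, 2030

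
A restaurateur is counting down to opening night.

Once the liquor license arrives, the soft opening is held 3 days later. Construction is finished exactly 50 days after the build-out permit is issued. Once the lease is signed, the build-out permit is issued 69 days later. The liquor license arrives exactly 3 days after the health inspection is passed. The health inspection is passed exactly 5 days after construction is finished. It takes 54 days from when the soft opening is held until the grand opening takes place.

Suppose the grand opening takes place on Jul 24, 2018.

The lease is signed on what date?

Jan 21, 2018

The grand opening takes place: Jul 24, 2018.
The soft opening is held: Jul 24, 2018 − 54 days = May 31, 2018.
The liquor license arrives: May 31, 2018 − 3 days = May 28, 2018.
The health inspection is passed: May 28, 2018 − 3 days = May 25, 2018.
Construction is finished: May 25, 2018 − 5 days = May 20, 2018.
The build-out permit is issued: May 20, 2018 − 50 days = Mar 31, 2018.
The lease is signed: Mar 31, 2018 − 69 days = Jan 21, 2018.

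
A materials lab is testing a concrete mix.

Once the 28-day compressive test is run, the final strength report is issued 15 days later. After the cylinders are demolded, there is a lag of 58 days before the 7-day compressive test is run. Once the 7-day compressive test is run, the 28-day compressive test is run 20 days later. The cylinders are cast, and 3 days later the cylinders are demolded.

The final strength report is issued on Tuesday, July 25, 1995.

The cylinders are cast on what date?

The final strength report is issued: Jul 25, 1995.
The 28-day compressive test is run: Jul 25, 1995 − 15 days = Jul 10, 1995.
The 7-day compressive test is run: Jul 10, 1995 − 20 days = Jun 20, 1995.
The cylinders are demolded: Jun 20, 1995 − 58 days = Apr 23, 1995.
The cylinders are cast: Apr 23, 1995 − 3 days = Apr 20, 1995.

Thursday, April 20, 1995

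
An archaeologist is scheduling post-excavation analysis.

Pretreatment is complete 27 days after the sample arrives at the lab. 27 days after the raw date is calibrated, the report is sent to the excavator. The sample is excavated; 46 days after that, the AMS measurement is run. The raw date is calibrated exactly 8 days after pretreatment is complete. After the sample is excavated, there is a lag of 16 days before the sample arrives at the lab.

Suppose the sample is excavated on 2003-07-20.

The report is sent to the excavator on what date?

2003-10-06

The sample is excavated: Jul 20, 2003.
The sample arrives at the lab: Jul 20, 2003 + 16 days = Aug 5, 2003.
Pretreatment is complete: Aug 5, 2003 + 27 days = Sep 1, 2003.
The raw date is calibrated: Sep 1, 2003 + 8 days = Sep 9, 2003.
The report is sent to the excavator: Sep 9, 2003 + 27 days = Oct 6, 2003.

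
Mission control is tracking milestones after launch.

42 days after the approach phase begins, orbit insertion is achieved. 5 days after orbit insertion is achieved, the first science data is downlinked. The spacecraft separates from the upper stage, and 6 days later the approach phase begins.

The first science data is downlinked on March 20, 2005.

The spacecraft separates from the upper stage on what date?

January 26, 2005

The first science data is downlinked: Mar 20, 2005.
Orbit insertion is achieved: Mar 20, 2005 − 5 days = Mar 15, 2005.
The approach phase begins: Mar 15, 2005 − 42 days = Feb 1, 2005.
The spacecraft separates from the upper stage: Feb 1, 2005 − 6 days = Jan 26, 2005.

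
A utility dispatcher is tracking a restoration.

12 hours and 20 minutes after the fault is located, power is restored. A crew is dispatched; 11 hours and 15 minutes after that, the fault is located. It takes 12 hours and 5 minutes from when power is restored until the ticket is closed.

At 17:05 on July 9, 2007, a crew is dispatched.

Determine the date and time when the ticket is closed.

A crew is dispatched: 17:05 Jul 9, 2007.
The fault is located: 17:05 Jul 9, 2007 + 11h15m = 04:20 Jul 10, 2007.
Power is restored: 04:20 Jul 10, 2007 + 12h20m = 16:40 Jul 10, 2007.
The ticket is closed: 16:40 Jul 10, 2007 + 12h05m = 04:45 Jul 11, 2007.

04:45 on July 11, 2007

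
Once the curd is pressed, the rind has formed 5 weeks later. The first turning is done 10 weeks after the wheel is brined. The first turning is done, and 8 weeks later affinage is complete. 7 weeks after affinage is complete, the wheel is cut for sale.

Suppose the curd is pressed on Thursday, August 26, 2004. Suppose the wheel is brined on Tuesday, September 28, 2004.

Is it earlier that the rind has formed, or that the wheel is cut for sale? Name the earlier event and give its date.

The curd is pressed: Aug 26, 2004.
The rind has formed: Aug 26, 2004 + 5 weeks = Sep 30, 2004.
The wheel is brined: Sep 28, 2004.
The first turning is done: Sep 28, 2004 + 10 weeks = Dec 7, 2004.
Affinage is complete: Dec 7, 2004 + 8 weeks = Feb 1, 2005.
The wheel is cut for sale: Feb 1, 2005 + 7 weeks = Mar 22, 2005.
Comparing: the rind has formed on Sep 30, 2004 vs the wheel is cut for sale on Mar 22, 2005. Earlier: the rind has formed.

The rind has formed — Thursday, September 30, 2004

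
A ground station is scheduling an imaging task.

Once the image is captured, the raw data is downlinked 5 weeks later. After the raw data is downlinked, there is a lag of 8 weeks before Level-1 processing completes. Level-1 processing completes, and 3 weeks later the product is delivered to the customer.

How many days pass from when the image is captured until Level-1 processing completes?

91 days

Causal path: the image is captured → the raw data is downlinked → Level-1 processing completes.
Total delay along the path: 5 + 8 weeks = 13 weeks = 91 days.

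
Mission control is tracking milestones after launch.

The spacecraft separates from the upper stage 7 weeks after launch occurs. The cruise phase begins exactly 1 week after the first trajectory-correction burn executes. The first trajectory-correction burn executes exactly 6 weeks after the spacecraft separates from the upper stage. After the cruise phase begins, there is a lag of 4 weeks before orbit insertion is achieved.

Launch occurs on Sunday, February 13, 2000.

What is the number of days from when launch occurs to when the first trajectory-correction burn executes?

Causal path: launch occurs → the spacecraft separates from the upper stage → the first trajectory-correction burn executes.
Total delay along the path: 7 + 6 weeks = 13 weeks = 91 days.

91 days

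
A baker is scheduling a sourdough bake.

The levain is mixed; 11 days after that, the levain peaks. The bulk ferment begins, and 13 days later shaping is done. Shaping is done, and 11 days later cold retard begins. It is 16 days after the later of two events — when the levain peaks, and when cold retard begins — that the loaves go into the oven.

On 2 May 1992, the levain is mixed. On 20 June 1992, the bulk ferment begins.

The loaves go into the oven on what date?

30 July 1992

The levain is mixed: May 2, 1992.
The levain peaks: May 2, 1992 + 11 days = May 13, 1992.
The bulk ferment begins: Jun 20, 1992.
Shaping is done: Jun 20, 1992 + 13 days = Jul 3, 1992.
Cold retard begins: Jul 3, 1992 + 11 days = Jul 14, 1992.
Both prerequisites met — the levain peaks (May 13, 1992), cold retard begins (Jul 14, 1992); the later is Jul 14, 1992.
The loaves go into the oven: Jul 14, 1992 + 16 days = Jul 30, 1992.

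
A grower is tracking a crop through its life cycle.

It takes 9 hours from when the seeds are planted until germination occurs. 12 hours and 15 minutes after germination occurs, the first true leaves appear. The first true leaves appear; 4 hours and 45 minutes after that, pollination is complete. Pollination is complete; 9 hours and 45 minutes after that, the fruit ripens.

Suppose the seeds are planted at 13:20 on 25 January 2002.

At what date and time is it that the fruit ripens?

The seeds are planted: 13:20 Jan 25, 2002.
Germination occurs: 13:20 Jan 25, 2002 + 9h = 22:20 Jan 25, 2002.
The first true leaves appear: 22:20 Jan 25, 2002 + 12h15m = 10:35 Jan 26, 2002.
Pollination is complete: 10:35 Jan 26, 2002 + 4h45m = 15:20 Jan 26, 2002.
The fruit ripens: 15:20 Jan 26, 2002 + 9h45m = 01:05 Jan 27, 2002.

01:05 on 27 January 2002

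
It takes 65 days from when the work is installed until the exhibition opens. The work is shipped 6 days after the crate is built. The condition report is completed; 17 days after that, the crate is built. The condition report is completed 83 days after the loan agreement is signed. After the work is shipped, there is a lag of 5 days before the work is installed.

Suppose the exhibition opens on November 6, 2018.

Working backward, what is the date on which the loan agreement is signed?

May 14, 2018

The exhibition opens: Nov 6, 2018.
The work is installed: Nov 6, 2018 − 65 days = Sep 2, 2018.
The work is shipped: Sep 2, 2018 − 5 days = Aug 28, 2018.
The crate is built: Aug 28, 2018 − 6 days = Aug 22, 2018.
The condition report is completed: Aug 22, 2018 − 17 days = Aug 5, 2018.
The loan agreement is signed: Aug 5, 2018 − 83 days = May 14, 2018.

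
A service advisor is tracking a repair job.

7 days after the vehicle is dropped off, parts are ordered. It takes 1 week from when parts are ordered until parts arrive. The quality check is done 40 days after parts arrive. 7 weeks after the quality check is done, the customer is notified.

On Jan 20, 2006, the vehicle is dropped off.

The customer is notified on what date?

May 3, 2006

The vehicle is dropped off: Jan 20, 2006.
Parts are ordered: Jan 20, 2006 + 7 days = Jan 27, 2006.
Parts arrive: Jan 27, 2006 + 1 week = Feb 3, 2006.
The quality check is done: Feb 3, 2006 + 40 days = Mar 15, 2006.
The customer is notified: Mar 15, 2006 + 7 weeks = May 3, 2006.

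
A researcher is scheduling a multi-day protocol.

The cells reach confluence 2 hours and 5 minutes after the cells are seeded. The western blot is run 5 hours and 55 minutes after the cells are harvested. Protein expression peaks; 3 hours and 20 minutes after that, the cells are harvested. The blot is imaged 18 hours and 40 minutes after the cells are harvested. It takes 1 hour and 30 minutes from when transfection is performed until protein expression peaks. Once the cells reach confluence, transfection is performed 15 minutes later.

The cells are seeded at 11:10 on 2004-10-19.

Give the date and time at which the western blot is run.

00:15 on 2004-10-20

The cells are seeded: 11:10 Oct 19, 2004.
The cells reach confluence: 11:10 Oct 19, 2004 + 2h05m = 13:15 Oct 19, 2004.
Transfection is performed: 13:15 Oct 19, 2004 + 15m = 13:30 Oct 19, 2004.
Protein expression peaks: 13:30 Oct 19, 2004 + 1h30m = 15:00 Oct 19, 2004.
The cells are harvested: 15:00 Oct 19, 2004 + 3h20m = 18:20 Oct 19, 2004.
The western blot is run: 18:20 Oct 19, 2004 + 5h55m = 00:15 Oct 20, 2004.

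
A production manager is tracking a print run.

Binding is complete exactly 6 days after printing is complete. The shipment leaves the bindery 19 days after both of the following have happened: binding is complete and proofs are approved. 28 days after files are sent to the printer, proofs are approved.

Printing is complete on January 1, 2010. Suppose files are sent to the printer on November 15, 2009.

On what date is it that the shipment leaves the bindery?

January 26, 2010

Printing is complete: Jan 1, 2010.
Binding is complete: Jan 1, 2010 + 6 days = Jan 7, 2010.
Files are sent to the printer: Nov 15, 2009.
Proofs are approved: Nov 15, 2009 + 28 days = Dec 13, 2009.
Both prerequisites met — binding is complete (Jan 7, 2010), proofs are approved (Dec 13, 2009); the later is Jan 7, 2010.
The shipment leaves the bindery: Jan 7, 2010 + 19 days = Jan 26, 2010.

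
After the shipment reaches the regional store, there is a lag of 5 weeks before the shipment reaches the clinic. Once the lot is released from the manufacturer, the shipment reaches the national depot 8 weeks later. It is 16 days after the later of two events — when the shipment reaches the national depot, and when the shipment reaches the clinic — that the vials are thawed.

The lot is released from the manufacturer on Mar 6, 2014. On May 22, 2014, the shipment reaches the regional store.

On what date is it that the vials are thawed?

The lot is released from the manufacturer: Mar 6, 2014.
The shipment reaches the national depot: Mar 6, 2014 + 8 weeks = May 1, 2014.
The shipment reaches the regional store: May 22, 2014.
The shipment reaches the clinic: May 22, 2014 + 5 weeks = Jun 26, 2014.
Both prerequisites met — the shipment reaches the national depot (May 1, 2014), the shipment reaches the clinic (Jun 26, 2014); the later is Jun 26, 2014.
The vials are thawed: Jun 26, 2014 + 16 days = Jul 12, 2014.

Jul 12, 2014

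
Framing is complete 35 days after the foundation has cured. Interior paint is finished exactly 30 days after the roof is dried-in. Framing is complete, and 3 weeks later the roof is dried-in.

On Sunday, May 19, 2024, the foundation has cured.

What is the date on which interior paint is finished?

The foundation has cured: May 19, 2024.
Framing is complete: May 19, 2024 + 35 days = Jun 23, 2024.
The roof is dried-in: Jun 23, 2024 + 3 weeks = Jul 14, 2024.
Interior paint is finished: Jul 14, 2024 + 30 days = Aug 13, 2024.

Tuesday, August 13, 2024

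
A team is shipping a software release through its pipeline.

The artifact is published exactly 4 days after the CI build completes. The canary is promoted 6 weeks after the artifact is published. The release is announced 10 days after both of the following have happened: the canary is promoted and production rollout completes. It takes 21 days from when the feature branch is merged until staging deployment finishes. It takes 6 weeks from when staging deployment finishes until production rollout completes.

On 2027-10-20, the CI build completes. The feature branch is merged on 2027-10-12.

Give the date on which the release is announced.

The CI build completes: Oct 20, 2027.
The artifact is published: Oct 20, 2027 + 4 days = Oct 24, 2027.
The canary is promoted: Oct 24, 2027 + 6 weeks = Dec 5, 2027.
The feature branch is merged: Oct 12, 2027.
Staging deployment finishes: Oct 12, 2027 + 21 days = Nov 2, 2027.
Production rollout completes: Nov 2, 2027 + 6 weeks = Dec 14, 2027.
Both prerequisites met — the canary is promoted (Dec 5, 2027), production rollout completes (Dec 14, 2027); the later is Dec 14, 2027.
The release is announced: Dec 14, 2027 + 10 days = Dec 24, 2027.

2027-12-24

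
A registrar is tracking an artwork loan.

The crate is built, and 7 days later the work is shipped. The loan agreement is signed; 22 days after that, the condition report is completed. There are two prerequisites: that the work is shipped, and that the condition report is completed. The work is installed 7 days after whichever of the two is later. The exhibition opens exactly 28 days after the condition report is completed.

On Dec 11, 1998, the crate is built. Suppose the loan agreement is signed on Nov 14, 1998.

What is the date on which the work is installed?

Dec 25, 1998

The crate is built: Dec 11, 1998.
The work is shipped: Dec 11, 1998 + 7 days = Dec 18, 1998.
The loan agreement is signed: Nov 14, 1998.
The condition report is completed: Nov 14, 1998 + 22 days = Dec 6, 1998.
Both prerequisites met — the work is shipped (Dec 18, 1998), the condition report is completed (Dec 6, 1998); the later is Dec 18, 1998.
The work is installed: Dec 18, 1998 + 7 days = Dec 25, 1998.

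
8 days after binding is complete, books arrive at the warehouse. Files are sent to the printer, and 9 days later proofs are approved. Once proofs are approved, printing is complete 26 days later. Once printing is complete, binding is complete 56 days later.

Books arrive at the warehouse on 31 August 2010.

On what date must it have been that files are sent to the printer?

Books arrive at the warehouse: Aug 31, 2010.
Binding is complete: Aug 31, 2010 − 8 days = Aug 23, 2010.
Printing is complete: Aug 23, 2010 − 56 days = Jun 28, 2010.
Proofs are approved: Jun 28, 2010 − 26 days = Jun 2, 2010.
Files are sent to the printer: Jun 2, 2010 − 9 days = May 24, 2010.

24 May 2010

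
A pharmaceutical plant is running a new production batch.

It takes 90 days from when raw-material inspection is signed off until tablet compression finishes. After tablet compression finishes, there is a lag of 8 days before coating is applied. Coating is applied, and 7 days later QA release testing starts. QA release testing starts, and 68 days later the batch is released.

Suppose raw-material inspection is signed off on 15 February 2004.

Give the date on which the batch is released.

6 August 2004

Raw-material inspection is signed off: Feb 15, 2004.
Tablet compression finishes: Feb 15, 2004 + 90 days = May 15, 2004.
Coating is applied: May 15, 2004 + 8 days = May 23, 2004.
QA release testing starts: May 23, 2004 + 7 days = May 30, 2004.
The batch is released: May 30, 2004 + 68 days = Aug 6, 2004.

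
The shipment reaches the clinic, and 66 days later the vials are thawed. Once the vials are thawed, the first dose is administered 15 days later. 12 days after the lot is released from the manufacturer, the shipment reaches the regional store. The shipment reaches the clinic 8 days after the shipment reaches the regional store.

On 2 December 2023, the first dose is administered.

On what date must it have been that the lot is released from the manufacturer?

The first dose is administered: Dec 2, 2023.
The vials are thawed: Dec 2, 2023 − 15 days = Nov 17, 2023.
The shipment reaches the clinic: Nov 17, 2023 − 66 days = Sep 12, 2023.
The shipment reaches the regional store: Sep 12, 2023 − 8 days = Sep 4, 2023.
The lot is released from the manufacturer: Sep 4, 2023 − 12 days = Aug 23, 2023.

23 August 2023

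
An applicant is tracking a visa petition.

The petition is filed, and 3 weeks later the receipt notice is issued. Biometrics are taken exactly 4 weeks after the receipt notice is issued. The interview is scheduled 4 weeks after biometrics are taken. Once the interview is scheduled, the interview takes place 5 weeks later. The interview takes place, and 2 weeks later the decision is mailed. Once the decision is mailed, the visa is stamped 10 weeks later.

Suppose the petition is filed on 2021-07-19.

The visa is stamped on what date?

2022-01-31

The petition is filed: Jul 19, 2021.
The receipt notice is issued: Jul 19, 2021 + 3 weeks = Aug 9, 2021.
Biometrics are taken: Aug 9, 2021 + 4 weeks = Sep 6, 2021.
The interview is scheduled: Sep 6, 2021 + 4 weeks = Oct 4, 2021.
The interview takes place: Oct 4, 2021 + 5 weeks = Nov 8, 2021.
The decision is mailed: Nov 8, 2021 + 2 weeks = Nov 22, 2021.
The visa is stamped: Nov 22, 2021 + 10 weeks = Jan 31, 2022.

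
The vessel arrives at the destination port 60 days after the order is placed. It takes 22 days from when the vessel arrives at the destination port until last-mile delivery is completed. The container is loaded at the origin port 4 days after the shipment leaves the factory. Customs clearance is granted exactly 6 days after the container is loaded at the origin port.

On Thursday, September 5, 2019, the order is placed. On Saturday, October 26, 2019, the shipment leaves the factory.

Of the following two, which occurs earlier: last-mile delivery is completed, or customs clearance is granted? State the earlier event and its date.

The order is placed: Sep 5, 2019.
The vessel arrives at the destination port: Sep 5, 2019 + 60 days = Nov 4, 2019.
Last-mile delivery is completed: Nov 4, 2019 + 22 days = Nov 26, 2019.
The shipment leaves the factory: Oct 26, 2019.
The container is loaded at the origin port: Oct 26, 2019 + 4 days = Oct 30, 2019.
Customs clearance is granted: Oct 30, 2019 + 6 days = Nov 5, 2019.
Comparing: last-mile delivery is completed on Nov 26, 2019 vs customs clearance is granted on Nov 5, 2019. Earlier: customs clearance is granted.

Customs clearance is granted — Tuesday, November 5, 2019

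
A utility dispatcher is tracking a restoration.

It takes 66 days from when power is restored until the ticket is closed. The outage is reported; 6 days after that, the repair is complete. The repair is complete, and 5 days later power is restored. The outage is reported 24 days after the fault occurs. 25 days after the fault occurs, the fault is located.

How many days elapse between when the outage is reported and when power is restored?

Causal path: the outage is reported → the repair is complete → power is restored.
Total delay along the path: 6 + 5 = 11 days.

11 days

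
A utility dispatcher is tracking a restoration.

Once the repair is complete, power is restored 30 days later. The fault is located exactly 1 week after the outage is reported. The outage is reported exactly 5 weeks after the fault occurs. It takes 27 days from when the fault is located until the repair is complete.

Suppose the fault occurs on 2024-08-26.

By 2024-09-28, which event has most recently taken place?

The fault occurs: Aug 26, 2024.
The outage is reported: Aug 26, 2024 + 5 weeks = Sep 30, 2024.
The fault is located: Sep 30, 2024 + 1 week = Oct 7, 2024.
The repair is complete: Oct 7, 2024 + 27 days = Nov 3, 2024.
Power is restored: Nov 3, 2024 + 30 days = Dec 3, 2024.
Sep 28, 2024 falls between when the fault occurs (Aug 26, 2024) and when the outage is reported (Sep 30, 2024).

The fault occurs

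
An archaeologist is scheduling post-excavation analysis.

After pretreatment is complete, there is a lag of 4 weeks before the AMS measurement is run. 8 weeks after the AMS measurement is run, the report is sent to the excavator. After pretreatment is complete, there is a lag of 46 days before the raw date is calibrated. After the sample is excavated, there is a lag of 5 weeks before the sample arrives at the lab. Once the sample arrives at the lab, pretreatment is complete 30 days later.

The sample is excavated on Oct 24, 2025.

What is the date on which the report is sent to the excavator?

The sample is excavated: Oct 24, 2025.
The sample arrives at the lab: Oct 24, 2025 + 5 weeks = Nov 28, 2025.
Pretreatment is complete: Nov 28, 2025 + 30 days = Dec 28, 2025.
The AMS measurement is run: Dec 28, 2025 + 4 weeks = Jan 25, 2026.
The report is sent to the excavator: Jan 25, 2026 + 8 weeks = Mar 22, 2026.

Mar 22, 2026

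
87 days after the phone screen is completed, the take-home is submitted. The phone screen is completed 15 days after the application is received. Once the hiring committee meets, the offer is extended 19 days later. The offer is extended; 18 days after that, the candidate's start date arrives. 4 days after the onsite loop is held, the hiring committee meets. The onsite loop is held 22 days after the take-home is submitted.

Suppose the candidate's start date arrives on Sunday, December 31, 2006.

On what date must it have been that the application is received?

The candidate's start date arrives: Dec 31, 2006.
The offer is extended: Dec 31, 2006 − 18 days = Dec 13, 2006.
The hiring committee meets: Dec 13, 2006 − 19 days = Nov 24, 2006.
The onsite loop is held: Nov 24, 2006 − 4 days = Nov 20, 2006.
The take-home is submitted: Nov 20, 2006 − 22 days = Oct 29, 2006.
The phone screen is completed: Oct 29, 2006 − 87 days = Aug 3, 2006.
The application is received: Aug 3, 2006 − 15 days = Jul 19, 2006.

Wednesday, July 19, 2006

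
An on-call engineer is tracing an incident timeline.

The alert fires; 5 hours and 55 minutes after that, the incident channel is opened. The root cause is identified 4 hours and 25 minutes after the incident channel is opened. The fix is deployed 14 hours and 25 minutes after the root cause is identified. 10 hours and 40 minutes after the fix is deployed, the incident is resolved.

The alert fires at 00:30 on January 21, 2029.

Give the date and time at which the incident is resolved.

The alert fires: 00:30 Jan 21, 2029.
The incident channel is opened: 00:30 Jan 21, 2029 + 5h55m = 06:25 Jan 21, 2029.
The root cause is identified: 06:25 Jan 21, 2029 + 4h25m = 10:50 Jan 21, 2029.
The fix is deployed: 10:50 Jan 21, 2029 + 14h25m = 01:15 Jan 22, 2029.
The incident is resolved: 01:15 Jan 22, 2029 + 10h40m = 11:55 Jan 22, 2029.

11:55 on January 22, 2029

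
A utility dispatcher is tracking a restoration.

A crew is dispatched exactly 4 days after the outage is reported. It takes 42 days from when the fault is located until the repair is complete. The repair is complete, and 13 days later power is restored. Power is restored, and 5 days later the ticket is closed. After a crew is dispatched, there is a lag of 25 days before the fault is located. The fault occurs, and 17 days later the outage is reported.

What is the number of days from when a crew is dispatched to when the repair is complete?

67 days

Causal path: a crew is dispatched → the fault is located → the repair is complete.
Total delay along the path: 25 + 42 = 67 days.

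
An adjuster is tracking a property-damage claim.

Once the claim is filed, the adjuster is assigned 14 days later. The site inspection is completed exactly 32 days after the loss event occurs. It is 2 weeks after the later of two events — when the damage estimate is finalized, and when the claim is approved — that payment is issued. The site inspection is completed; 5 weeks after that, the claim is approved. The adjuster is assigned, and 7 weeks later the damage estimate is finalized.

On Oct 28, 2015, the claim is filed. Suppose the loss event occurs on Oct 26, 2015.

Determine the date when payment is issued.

The claim is filed: Oct 28, 2015.
The adjuster is assigned: Oct 28, 2015 + 14 days = Nov 11, 2015.
The damage estimate is finalized: Nov 11, 2015 + 7 weeks = Dec 30, 2015.
The loss event occurs: Oct 26, 2015.
The site inspection is completed: Oct 26, 2015 + 32 days = Nov 27, 2015.
The claim is approved: Nov 27, 2015 + 5 weeks = Jan 1, 2016.
Both prerequisites met — the damage estimate is finalized (Dec 30, 2015), the claim is approved (Jan 1, 2016); the later is Jan 1, 2016.
Payment is issued: Jan 1, 2016 + 2 weeks = Jan 15, 2016.

Jan 15, 2016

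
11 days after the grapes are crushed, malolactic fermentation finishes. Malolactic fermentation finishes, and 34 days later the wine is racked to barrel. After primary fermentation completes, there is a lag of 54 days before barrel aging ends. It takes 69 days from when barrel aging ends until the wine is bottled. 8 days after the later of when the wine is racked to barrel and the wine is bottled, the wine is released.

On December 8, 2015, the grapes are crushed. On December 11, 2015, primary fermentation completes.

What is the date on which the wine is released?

The grapes are crushed: Dec 8, 2015.
Malolactic fermentation finishes: Dec 8, 2015 + 11 days = Dec 19, 2015.
The wine is racked to barrel: Dec 19, 2015 + 34 days = Jan 22, 2016.
Primary fermentation completes: Dec 11, 2015.
Barrel aging ends: Dec 11, 2015 + 54 days = Feb 3, 2016.
The wine is bottled: Feb 3, 2016 + 69 days = Apr 12, 2016.
Both prerequisites met — the wine is racked to barrel (Jan 22, 2016), the wine is bottled (Apr 12, 2016); the later is Apr 12, 2016.
The wine is released: Apr 12, 2016 + 8 days = Apr 20, 2016.

April 20, 2016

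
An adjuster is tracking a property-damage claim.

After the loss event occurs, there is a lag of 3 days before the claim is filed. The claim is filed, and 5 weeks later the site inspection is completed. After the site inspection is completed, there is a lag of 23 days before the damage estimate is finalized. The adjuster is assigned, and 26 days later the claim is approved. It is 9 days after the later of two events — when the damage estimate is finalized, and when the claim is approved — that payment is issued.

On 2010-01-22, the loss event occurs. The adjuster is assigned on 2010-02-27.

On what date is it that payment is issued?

2010-04-03

The loss event occurs: Jan 22, 2010.
The claim is filed: Jan 22, 2010 + 3 days = Jan 25, 2010.
The site inspection is completed: Jan 25, 2010 + 5 weeks = Mar 1, 2010.
The damage estimate is finalized: Mar 1, 2010 + 23 days = Mar 24, 2010.
The adjuster is assigned: Feb 27, 2010.
The claim is approved: Feb 27, 2010 + 26 days = Mar 25, 2010.
Both prerequisites met — the damage estimate is finalized (Mar 24, 2010), the claim is approved (Mar 25, 2010); the later is Mar 25, 2010.
Payment is issued: Mar 25, 2010 + 9 days = Apr 3, 2010.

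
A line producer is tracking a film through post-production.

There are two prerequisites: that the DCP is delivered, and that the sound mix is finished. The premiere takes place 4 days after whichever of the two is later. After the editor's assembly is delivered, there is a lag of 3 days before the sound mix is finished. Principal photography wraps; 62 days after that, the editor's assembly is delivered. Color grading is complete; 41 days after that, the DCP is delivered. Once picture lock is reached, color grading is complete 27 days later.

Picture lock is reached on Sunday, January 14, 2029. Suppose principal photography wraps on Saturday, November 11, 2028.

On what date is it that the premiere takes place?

Tuesday, March 27, 2029

Picture lock is reached: Jan 14, 2029.
Color grading is complete: Jan 14, 2029 + 27 days = Feb 10, 2029.
The DCP is delivered: Feb 10, 2029 + 41 days = Mar 23, 2029.
Principal photography wraps: Nov 11, 2028.
The editor's assembly is delivered: Nov 11, 2028 + 62 days = Jan 12, 2029.
The sound mix is finished: Jan 12, 2029 + 3 days = Jan 15, 2029.
Both prerequisites met — the DCP is delivered (Mar 23, 2029), the sound mix is finished (Jan 15, 2029); the later is Mar 23, 2029.
The premiere takes place: Mar 23, 2029 + 4 days = Mar 27, 2029.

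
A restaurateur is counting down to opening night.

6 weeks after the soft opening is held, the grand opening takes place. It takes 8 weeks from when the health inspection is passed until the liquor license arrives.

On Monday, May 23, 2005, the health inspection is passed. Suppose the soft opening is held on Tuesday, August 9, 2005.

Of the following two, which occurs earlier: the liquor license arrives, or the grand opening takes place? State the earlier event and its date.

The liquor license arrives — Monday, July 18, 2005

The health inspection is passed: May 23, 2005.
The liquor license arrives: May 23, 2005 + 8 weeks = Jul 18, 2005.
The soft opening is held: Aug 9, 2005.
The grand opening takes place: Aug 9, 2005 + 6 weeks = Sep 20, 2005.
Comparing: the liquor license arrives on Jul 18, 2005 vs the grand opening takes place on Sep 20, 2005. Earlier: the liquor license arrives.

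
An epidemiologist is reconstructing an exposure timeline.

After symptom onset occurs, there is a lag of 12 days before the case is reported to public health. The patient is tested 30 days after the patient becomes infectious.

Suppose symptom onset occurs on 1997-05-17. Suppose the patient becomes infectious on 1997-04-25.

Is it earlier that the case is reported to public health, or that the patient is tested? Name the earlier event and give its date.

Symptom onset occurs: May 17, 1997.
The case is reported to public health: May 17, 1997 + 12 days = May 29, 1997.
The patient becomes infectious: Apr 25, 1997.
The patient is tested: Apr 25, 1997 + 30 days = May 25, 1997.
Comparing: the case is reported to public health on May 29, 1997 vs the patient is tested on May 25, 1997. Earlier: the patient is tested.

The patient is tested — 1997-05-25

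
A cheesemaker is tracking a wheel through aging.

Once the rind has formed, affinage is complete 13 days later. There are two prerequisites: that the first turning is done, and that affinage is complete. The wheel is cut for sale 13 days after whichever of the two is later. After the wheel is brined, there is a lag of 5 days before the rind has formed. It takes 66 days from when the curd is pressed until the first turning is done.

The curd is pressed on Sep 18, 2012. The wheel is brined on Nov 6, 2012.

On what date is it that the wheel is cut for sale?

The curd is pressed: Sep 18, 2012.
The first turning is done: Sep 18, 2012 + 66 days = Nov 23, 2012.
The wheel is brined: Nov 6, 2012.
The rind has formed: Nov 6, 2012 + 5 days = Nov 11, 2012.
Affinage is complete: Nov 11, 2012 + 13 days = Nov 24, 2012.
Both prerequisites met — the first turning is done (Nov 23, 2012), affinage is complete (Nov 24, 2012); the later is Nov 24, 2012.
The wheel is cut for sale: Nov 24, 2012 + 13 days = Dec 7, 2012.

Dec 7, 2012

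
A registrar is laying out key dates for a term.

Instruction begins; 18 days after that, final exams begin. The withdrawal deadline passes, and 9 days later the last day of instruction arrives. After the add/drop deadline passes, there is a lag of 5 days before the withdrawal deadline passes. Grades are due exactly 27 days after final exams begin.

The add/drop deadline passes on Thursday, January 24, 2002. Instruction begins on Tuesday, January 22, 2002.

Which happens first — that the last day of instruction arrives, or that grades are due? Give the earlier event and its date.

The last day of instruction arrives — Thursday, February 7, 2002

The add/drop deadline passes: Jan 24, 2002.
The withdrawal deadline passes: Jan 24, 2002 + 5 days = Jan 29, 2002.
The last day of instruction arrives: Jan 29, 2002 + 9 days = Feb 7, 2002.
Instruction begins: Jan 22, 2002.
Final exams begin: Jan 22, 2002 + 18 days = Feb 9, 2002.
Grades are due: Feb 9, 2002 + 27 days = Mar 8, 2002.
Comparing: the last day of instruction arrives on Feb 7, 2002 vs grades are due on Mar 8, 2002. Earlier: the last day of instruction arrives.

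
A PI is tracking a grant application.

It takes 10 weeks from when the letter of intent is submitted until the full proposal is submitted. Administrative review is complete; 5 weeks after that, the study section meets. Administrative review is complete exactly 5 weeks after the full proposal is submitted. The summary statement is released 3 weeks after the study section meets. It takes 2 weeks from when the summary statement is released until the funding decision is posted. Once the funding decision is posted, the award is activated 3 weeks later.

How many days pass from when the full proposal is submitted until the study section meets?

Causal path: the full proposal is submitted → administrative review is complete → the study section meets.
Total delay along the path: 5 + 5 weeks = 10 weeks = 70 days.

70 days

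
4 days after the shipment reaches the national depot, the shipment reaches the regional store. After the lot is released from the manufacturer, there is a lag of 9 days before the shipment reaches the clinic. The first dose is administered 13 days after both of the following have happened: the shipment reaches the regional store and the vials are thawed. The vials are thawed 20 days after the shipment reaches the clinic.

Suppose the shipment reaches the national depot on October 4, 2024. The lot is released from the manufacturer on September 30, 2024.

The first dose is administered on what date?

The shipment reaches the national depot: Oct 4, 2024.
The shipment reaches the regional store: Oct 4, 2024 + 4 days = Oct 8, 2024.
The lot is released from the manufacturer: Sep 30, 2024.
The shipment reaches the clinic: Sep 30, 2024 + 9 days = Oct 9, 2024.
The vials are thawed: Oct 9, 2024 + 20 days = Oct 29, 2024.
Both prerequisites met — the shipment reaches the regional store (Oct 8, 2024), the vials are thawed (Oct 29, 2024); the later is Oct 29, 2024.
The first dose is administered: Oct 29, 2024 + 13 days = Nov 11, 2024.

November 11, 2024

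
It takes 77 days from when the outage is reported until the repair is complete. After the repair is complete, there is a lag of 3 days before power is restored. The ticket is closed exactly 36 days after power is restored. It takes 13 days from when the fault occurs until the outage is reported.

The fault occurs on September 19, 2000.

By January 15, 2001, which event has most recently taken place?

Power is restored

The fault occurs: Sep 19, 2000.
The outage is reported: Sep 19, 2000 + 13 days = Oct 2, 2000.
The repair is complete: Oct 2, 2000 + 77 days = Dec 18, 2000.
Power is restored: Dec 18, 2000 + 3 days = Dec 21, 2000.
The ticket is closed: Dec 21, 2000 + 36 days = Jan 26, 2001.
Jan 15, 2001 falls between when power is restored (Dec 21, 2000) and when the ticket is closed (Jan 26, 2001).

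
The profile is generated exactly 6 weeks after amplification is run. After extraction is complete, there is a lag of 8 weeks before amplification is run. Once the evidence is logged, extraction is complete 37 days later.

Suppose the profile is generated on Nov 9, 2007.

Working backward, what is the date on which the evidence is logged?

Jun 27, 2007

The profile is generated: Nov 9, 2007.
Amplification is run: Nov 9, 2007 − 6 weeks = Sep 28, 2007.
Extraction is complete: Sep 28, 2007 − 8 weeks = Aug 3, 2007.
The evidence is logged: Aug 3, 2007 − 37 days = Jun 27, 2007.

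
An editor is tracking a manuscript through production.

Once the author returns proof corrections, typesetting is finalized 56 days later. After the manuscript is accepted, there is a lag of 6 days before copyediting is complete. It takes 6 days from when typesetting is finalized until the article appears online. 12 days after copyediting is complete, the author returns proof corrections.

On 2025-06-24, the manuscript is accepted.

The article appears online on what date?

2025-09-12

The manuscript is accepted: Jun 24, 2025.
Copyediting is complete: Jun 24, 2025 + 6 days = Jun 30, 2025.
The author returns proof corrections: Jun 30, 2025 + 12 days = Jul 12, 2025.
Typesetting is finalized: Jul 12, 2025 + 56 days = Sep 6, 2025.
The article appears online: Sep 6, 2025 + 6 days = Sep 12, 2025.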